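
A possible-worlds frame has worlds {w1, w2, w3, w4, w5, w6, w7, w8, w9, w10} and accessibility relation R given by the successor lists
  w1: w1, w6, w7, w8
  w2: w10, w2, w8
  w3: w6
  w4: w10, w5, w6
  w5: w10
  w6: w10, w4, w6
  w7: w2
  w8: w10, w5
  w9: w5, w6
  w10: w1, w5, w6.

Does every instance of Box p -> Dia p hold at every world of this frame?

The schema D characterises exactly the serial frames.
Serial: yes — every world has a successor (e.g. w1 R w1).

Yes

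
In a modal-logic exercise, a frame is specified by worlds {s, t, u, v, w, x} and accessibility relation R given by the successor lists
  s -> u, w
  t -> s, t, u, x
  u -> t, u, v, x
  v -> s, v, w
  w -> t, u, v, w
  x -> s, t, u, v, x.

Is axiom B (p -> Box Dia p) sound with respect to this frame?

By correspondence theory, B is valid on a frame iff R is symmetric.
Symmetric: no — s R u but not u R s.

No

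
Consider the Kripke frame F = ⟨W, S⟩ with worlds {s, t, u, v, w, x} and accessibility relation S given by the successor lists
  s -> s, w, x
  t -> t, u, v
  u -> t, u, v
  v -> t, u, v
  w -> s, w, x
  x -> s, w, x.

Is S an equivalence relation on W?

Reflexive: yes — every world is S-related to itself.
Symmetric: yes — every pair in S has its reverse in S.
Transitive: yes — every two-step S-path is closed by a direct edge.
So S is an equivalence relation.

Yes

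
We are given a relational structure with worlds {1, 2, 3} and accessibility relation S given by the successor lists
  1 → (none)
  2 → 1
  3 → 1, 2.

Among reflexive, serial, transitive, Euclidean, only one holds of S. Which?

transitive

Reflexive: no — 1 is not related to itself.
Serial: no — 1 has no S-successor.
Transitive: yes — every two-step S-path is closed by a direct edge.
Euclidean: no — 3 S 1 and 3 S 2, but not 1 S 2.
Only transitive holds.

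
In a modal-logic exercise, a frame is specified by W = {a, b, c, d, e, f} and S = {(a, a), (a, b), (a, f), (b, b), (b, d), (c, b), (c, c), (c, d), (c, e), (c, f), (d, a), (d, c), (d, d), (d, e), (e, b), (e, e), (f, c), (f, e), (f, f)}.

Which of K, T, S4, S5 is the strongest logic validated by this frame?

Reflexive (axiom T): yes — every world is S-related to itself.
Transitive (axiom 4): no — a S b and b S d, but not a S d.
Euclidean (axiom 5): no — a S b and a S f, but not b S f.
So F validates K, T; S4 would additionally require S to be transitive. The strongest is T.

T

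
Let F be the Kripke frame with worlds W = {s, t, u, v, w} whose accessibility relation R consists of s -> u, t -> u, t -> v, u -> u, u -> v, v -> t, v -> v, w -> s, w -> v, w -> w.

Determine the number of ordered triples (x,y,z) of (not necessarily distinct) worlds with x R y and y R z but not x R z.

6

Enumerating: (s,u,v), (t,v,t), (u,v,t), (v,t,u), (w,s,u), (w,v,t).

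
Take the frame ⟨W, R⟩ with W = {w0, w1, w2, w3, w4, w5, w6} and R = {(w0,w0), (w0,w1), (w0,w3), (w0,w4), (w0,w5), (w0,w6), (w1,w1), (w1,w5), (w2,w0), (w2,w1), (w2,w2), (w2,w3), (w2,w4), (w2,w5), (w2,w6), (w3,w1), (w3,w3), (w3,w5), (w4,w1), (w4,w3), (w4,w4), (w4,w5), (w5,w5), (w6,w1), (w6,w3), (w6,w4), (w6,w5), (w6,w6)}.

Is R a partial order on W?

Reflexive: yes — every world is R-related to itself.
Transitive: yes — every two-step R-path is closed by a direct edge.
Antisymmetric: yes — no distinct pair is related both ways.
So R is a partial order.

Yes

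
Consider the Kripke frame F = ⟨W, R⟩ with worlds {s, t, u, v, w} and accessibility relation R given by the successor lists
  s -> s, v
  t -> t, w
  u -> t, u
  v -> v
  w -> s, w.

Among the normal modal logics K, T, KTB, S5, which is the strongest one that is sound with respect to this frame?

Reflexive (axiom T): yes — every world is R-related to itself.
Symmetric (axiom B): no — s R v but not v R s.
Euclidean (axiom 5): no — s R v and s R s, but not v R s.
So F validates K, T; KTB would additionally require R to be symmetric. The strongest is T.

T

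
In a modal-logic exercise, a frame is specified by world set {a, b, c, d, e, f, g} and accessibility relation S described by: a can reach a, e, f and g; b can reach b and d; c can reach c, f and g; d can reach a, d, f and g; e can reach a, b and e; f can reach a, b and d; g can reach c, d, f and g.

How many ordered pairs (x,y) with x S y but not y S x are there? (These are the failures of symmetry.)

7

Enumerating: (a,g), (b,d), (c,f), (d,a), (e,b), (f,b), (g,f).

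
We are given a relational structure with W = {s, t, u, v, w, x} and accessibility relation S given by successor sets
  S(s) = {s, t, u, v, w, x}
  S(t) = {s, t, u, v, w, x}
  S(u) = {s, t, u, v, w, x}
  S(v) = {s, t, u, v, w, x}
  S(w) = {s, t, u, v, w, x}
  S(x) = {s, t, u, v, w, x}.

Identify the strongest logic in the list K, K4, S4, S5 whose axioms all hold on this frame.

S5

Transitive (axiom 4): yes — every two-step S-path is closed by a direct edge.
Reflexive (axiom T): yes — every world is S-related to itself.
Euclidean (axiom 5): yes — any two successors of a common world are S-related.
So F validates K, K4, S4, S5. The strongest is S5.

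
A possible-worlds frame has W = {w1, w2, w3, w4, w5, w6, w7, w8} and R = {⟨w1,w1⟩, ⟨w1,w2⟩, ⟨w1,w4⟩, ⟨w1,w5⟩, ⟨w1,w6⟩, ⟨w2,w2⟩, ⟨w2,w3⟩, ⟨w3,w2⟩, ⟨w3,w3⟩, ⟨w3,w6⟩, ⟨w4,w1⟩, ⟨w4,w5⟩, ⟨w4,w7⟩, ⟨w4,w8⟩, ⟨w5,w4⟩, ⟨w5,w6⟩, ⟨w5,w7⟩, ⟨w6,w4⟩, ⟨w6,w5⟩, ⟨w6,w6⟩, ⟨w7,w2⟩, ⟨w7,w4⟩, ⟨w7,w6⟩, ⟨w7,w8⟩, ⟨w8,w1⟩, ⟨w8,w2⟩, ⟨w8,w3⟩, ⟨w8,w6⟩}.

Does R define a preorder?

No

Reflexive: no — w4 is not related to itself.
Transitive: no — w1 R w2 and w2 R w3, but not w1 R w3.
So R is not a preorder.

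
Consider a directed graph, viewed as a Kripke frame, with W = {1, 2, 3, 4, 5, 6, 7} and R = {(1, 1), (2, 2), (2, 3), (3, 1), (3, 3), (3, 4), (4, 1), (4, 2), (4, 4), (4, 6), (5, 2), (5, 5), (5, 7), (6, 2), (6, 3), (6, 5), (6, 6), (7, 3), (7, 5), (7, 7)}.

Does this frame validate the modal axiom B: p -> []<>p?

The schema B characterises exactly the symmetric frames.
Symmetric: no — 2 R 3 but not 3 R 2.

No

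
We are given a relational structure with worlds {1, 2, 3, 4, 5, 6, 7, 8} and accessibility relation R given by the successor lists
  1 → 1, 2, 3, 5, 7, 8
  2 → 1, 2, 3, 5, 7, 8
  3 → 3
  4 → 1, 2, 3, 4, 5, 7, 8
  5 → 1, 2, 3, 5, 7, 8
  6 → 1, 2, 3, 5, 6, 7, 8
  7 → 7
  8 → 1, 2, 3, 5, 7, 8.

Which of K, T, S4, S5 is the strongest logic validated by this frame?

Reflexive (axiom T): yes — every world is R-related to itself.
Transitive (axiom 4): yes — every two-step R-path is closed by a direct edge.
Euclidean (axiom 5): no — 1 R 3 and 1 R 2, but not 3 R 2.
So F validates K, T, S4; S5 would additionally require R to be Euclidean. The strongest is S4.

S4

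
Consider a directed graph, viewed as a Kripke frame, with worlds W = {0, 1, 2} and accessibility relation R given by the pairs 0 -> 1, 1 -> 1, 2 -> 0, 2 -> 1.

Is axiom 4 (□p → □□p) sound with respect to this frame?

Yes

By correspondence theory, 4 is valid on a frame iff R is transitive.
Transitive: yes — every two-step R-path is closed by a direct edge.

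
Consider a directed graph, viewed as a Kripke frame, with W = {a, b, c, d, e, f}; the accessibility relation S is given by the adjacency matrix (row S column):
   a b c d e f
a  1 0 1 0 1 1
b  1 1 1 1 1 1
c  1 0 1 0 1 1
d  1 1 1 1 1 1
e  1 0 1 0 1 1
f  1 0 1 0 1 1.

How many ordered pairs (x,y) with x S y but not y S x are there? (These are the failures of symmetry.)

Enumerating: (b,a), (b,c), (b,e), (b,f), (d,a), (d,c), (d,e), (d,f).

8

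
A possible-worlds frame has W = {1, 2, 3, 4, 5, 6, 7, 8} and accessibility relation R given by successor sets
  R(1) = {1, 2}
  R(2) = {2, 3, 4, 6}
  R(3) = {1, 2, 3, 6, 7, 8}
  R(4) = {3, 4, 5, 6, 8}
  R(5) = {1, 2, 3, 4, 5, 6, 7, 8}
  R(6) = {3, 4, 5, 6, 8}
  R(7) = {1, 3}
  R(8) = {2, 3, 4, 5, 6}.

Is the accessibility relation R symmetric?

No

Symmetric: no — 1 R 2 but not 2 R 1.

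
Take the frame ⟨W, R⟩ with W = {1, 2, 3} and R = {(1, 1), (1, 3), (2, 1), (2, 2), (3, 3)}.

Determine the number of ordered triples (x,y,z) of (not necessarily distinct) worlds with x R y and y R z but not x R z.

1

Enumerating: (2,1,3).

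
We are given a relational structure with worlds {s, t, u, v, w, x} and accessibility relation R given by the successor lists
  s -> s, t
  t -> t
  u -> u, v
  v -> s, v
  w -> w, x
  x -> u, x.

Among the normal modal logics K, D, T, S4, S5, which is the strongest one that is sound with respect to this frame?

Serial (axiom D): yes — every world has a successor (e.g. s R s).
Reflexive (axiom T): yes — every world is R-related to itself.
Transitive (axiom 4): no — u R v and v R s, but not u R s.
Euclidean (axiom 5): no — s R t and s R s, but not t R s.
So F validates K, D, T; S4 would additionally require R to be transitive. The strongest is T.

T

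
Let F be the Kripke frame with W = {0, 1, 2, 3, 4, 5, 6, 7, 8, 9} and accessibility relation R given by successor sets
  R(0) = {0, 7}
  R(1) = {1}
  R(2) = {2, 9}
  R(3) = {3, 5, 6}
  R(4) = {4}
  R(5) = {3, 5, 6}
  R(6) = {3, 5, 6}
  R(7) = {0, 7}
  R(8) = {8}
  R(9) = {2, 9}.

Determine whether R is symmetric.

Yes

Symmetric: yes — every pair in R has its reverse in R.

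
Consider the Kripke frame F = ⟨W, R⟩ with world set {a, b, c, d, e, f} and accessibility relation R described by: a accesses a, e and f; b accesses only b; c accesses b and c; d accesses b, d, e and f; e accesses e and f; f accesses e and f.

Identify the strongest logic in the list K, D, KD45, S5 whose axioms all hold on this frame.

Serial (axiom D): yes — every world has a successor (e.g. a R a).
Euclidean (axiom 5): no — d R b and d R e, but not b R e.
Transitive (axiom 4): yes — every two-step R-path is closed by a direct edge.
Reflexive (axiom T): yes — every world is R-related to itself.
So F validates K, D; KD45 would additionally require R to be Euclidean. The strongest is D.

D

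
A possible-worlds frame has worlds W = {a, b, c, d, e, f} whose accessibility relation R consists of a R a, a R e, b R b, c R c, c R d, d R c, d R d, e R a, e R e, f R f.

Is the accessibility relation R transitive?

Transitive: yes — every two-step R-path is closed by a direct edge.

Yes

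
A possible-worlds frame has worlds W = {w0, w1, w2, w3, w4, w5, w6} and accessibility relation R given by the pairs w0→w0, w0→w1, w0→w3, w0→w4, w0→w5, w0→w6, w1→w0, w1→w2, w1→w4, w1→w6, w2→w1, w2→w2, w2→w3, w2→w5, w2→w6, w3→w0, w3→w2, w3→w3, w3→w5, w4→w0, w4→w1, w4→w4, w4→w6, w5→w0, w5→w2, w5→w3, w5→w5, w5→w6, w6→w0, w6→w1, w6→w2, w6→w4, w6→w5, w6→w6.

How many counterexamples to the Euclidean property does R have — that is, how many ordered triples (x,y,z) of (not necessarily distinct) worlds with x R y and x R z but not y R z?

38

Enumerating: (w0,w1,w1), (w0,w1,w3), (w0,w1,w5), (w0,w3,w1), (w0,w3,w4), (w0,w3,w6), (w0,w4,w3), (w0,w4,w5), (w0,w5,w1), (w0,w5,w4), (w0,w6,w3), (w1,w0,w2), … and 26 more.
Total: 38.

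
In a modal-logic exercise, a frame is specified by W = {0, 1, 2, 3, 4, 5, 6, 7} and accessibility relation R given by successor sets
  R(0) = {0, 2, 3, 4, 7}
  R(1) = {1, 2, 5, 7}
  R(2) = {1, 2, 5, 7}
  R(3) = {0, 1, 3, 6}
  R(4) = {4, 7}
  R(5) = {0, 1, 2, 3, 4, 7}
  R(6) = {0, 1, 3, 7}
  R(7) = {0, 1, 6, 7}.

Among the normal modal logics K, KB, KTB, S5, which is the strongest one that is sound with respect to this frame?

K

Symmetric (axiom B): no — 0 R 2 but not 2 R 0.
Reflexive (axiom T): no — 5 is not related to itself.
Euclidean (axiom 5): no — 0 R 2 and 0 R 3, but not 2 R 3.
So F validates K; KB would additionally require R to be symmetric. The strongest is K.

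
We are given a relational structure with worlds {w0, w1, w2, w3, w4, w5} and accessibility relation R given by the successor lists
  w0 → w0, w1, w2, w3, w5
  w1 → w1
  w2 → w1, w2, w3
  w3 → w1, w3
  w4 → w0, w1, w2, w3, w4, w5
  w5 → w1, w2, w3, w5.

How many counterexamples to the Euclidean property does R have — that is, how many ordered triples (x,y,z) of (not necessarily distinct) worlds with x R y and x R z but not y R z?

35

Enumerating: (w0,w1,w0), (w0,w1,w2), (w0,w1,w3), (w0,w1,w5), (w0,w2,w0), (w0,w2,w5), (w0,w3,w0), (w0,w3,w2), (w0,w3,w5), (w0,w5,w0), (w2,w1,w2), (w2,w1,w3), … and 23 more.
Total: 35.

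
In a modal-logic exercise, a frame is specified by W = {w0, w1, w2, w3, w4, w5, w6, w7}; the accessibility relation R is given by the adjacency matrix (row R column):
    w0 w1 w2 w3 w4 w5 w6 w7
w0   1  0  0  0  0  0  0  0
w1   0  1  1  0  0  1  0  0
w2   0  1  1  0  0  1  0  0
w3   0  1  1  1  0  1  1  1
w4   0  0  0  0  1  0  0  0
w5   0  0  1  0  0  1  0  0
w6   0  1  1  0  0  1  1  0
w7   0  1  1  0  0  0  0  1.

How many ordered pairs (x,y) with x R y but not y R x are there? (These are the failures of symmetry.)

Enumerating: (w1,w5), (w3,w1), (w3,w2), (w3,w5), (w3,w6), (w3,w7), (w6,w1), (w6,w2), (w6,w5), (w7,w1), (w7,w2).

11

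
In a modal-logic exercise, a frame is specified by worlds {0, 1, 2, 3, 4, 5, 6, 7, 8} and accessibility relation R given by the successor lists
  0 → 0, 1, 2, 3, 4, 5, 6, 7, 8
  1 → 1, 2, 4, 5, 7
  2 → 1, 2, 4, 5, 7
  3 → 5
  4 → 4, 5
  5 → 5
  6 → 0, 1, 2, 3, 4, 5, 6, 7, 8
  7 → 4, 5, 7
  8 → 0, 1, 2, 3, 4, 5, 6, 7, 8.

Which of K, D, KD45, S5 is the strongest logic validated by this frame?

Serial (axiom D): yes — every world has a successor (e.g. 0 R 0).
Euclidean (axiom 5): no — 0 R 1 and 0 R 3, but not 1 R 3.
Transitive (axiom 4): yes — every two-step R-path is closed by a direct edge.
Reflexive (axiom T): no — 3 is not related to itself.
So F validates K, D; KD45 would additionally require R to be Euclidean. The strongest is D.

D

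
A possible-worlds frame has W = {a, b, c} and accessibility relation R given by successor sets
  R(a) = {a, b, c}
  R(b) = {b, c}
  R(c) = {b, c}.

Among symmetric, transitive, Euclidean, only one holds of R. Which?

Symmetric: no — a R b but not b R a.
Transitive: yes — every two-step R-path is closed by a direct edge.
Euclidean: no — a R b and a R a, but not b R a.
Only transitive holds.

transitive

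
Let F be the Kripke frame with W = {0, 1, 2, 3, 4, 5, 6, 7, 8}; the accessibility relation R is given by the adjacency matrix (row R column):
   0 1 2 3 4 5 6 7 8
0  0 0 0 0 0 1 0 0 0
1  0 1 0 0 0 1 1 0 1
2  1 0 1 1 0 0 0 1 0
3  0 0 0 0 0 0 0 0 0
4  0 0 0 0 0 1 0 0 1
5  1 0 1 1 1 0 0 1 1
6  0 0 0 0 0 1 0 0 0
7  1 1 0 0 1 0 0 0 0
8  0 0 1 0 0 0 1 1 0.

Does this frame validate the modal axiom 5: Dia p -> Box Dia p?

By correspondence theory, 5 is valid on a frame iff R is Euclidean.
Euclidean: no — 1 R 5 and 1 R 6, but not 5 R 6.

No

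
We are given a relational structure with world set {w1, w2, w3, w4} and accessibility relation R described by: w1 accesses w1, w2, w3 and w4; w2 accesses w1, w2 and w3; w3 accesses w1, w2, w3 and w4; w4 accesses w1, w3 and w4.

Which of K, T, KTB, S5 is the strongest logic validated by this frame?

KTB

Reflexive (axiom T): yes — every world is R-related to itself.
Symmetric (axiom B): yes — every pair in R has its reverse in R.
Euclidean (axiom 5): no — w1 R w2 and w1 R w4, but not w2 R w4.
So F validates K, T, KTB; S5 would additionally require R to be Euclidean. The strongest is KTB.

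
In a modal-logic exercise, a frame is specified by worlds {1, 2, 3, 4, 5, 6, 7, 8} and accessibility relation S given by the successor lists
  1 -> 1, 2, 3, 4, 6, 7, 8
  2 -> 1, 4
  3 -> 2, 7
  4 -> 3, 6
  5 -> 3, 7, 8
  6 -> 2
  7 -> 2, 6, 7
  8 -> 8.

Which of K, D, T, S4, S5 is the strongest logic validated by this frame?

D

Serial (axiom D): yes — every world has a successor (e.g. 1 S 1).
Reflexive (axiom T): no — 2 is not related to itself.
Transitive (axiom 4): no — 2 S 1 and 1 S 3, but not 2 S 3.
Euclidean (axiom 5): no — 1 S 2 and 1 S 3, but not 2 S 3.
So F validates K, D; T would additionally require S to be reflexive. The strongest is D.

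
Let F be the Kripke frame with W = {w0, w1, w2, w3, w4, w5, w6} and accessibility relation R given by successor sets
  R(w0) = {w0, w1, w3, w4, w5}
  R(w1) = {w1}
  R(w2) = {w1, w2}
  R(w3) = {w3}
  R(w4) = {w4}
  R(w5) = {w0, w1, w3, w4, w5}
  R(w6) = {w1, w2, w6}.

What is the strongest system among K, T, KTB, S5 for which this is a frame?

Reflexive (axiom T): yes — every world is R-related to itself.
Symmetric (axiom B): no — w0 R w1 but not w1 R w0.
Euclidean (axiom 5): no — w0 R w1 and w0 R w3, but not w1 R w3.
So F validates K, T; KTB would additionally require R to be symmetric. The strongest is T.

T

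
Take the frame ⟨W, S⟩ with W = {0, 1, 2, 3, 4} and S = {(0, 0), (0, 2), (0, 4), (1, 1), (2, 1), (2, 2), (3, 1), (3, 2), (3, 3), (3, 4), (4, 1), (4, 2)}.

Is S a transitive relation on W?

Transitive: no — 0 S 2 and 2 S 1, but not 0 S 1.

No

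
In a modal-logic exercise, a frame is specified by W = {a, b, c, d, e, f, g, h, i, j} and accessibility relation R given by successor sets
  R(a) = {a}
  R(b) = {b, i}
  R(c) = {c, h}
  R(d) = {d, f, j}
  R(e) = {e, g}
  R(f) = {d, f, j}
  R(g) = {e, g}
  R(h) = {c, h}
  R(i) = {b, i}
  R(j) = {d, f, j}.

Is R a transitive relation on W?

Transitive: yes — every two-step R-path is closed by a direct edge.

Yes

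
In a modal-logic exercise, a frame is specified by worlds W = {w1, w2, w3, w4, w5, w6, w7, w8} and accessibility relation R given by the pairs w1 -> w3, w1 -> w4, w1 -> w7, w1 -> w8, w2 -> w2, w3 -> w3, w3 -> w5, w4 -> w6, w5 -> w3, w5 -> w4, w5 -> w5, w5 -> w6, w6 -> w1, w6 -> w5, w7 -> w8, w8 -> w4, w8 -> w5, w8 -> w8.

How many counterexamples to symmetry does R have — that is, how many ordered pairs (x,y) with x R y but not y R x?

10

Enumerating: (w1,w3), (w1,w4), (w1,w7), (w1,w8), (w4,w6), (w5,w4), (w6,w1), (w7,w8), (w8,w4), (w8,w5).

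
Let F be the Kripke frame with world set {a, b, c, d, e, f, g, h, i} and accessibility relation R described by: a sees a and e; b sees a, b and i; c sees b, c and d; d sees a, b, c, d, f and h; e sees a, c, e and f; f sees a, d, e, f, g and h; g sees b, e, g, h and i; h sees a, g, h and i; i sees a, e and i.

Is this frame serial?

Serial: yes — every world has a successor (e.g. a R a).

Yes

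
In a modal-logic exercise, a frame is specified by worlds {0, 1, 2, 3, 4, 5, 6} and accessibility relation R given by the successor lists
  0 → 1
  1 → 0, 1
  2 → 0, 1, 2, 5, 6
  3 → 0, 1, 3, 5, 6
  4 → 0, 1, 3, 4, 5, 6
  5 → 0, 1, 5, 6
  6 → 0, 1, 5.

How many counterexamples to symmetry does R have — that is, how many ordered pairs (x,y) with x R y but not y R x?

17

Enumerating: (2,0), (2,1), (2,5), (2,6), (3,0), (3,1), (3,5), (3,6), (4,0), (4,1), (4,3), (4,5), (4,6), (5,0), (5,1), (6,0), (6,1).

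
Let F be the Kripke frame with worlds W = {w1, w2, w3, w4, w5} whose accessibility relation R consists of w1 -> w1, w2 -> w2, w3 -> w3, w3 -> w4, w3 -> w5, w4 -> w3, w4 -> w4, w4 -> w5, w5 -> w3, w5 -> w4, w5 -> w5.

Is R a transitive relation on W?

Yes

Transitive: yes — every two-step R-path is closed by a direct edge.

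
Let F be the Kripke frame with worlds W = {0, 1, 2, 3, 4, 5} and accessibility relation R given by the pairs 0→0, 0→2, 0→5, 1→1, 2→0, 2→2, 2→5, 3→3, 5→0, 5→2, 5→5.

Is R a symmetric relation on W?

Yes

Symmetric: yes — every pair in R has its reverse in R.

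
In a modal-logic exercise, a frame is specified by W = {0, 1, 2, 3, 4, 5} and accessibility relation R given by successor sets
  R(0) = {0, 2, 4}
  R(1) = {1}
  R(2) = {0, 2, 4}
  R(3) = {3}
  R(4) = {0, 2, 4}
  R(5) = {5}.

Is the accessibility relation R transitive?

Yes

Transitive: yes — every two-step R-path is closed by a direct edge.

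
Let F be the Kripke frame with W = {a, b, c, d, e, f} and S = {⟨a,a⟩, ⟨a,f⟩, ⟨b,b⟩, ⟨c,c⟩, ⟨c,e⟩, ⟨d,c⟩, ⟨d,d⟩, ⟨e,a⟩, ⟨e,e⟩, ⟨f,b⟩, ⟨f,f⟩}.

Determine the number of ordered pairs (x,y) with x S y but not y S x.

Enumerating: (a,f), (c,e), (d,c), (e,a), (f,b).

5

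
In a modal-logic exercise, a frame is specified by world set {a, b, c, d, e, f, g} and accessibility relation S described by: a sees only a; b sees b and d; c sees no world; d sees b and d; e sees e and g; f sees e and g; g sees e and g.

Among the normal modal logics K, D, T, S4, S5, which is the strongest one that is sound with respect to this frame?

K

Serial (axiom D): no — c has no S-successor.
Reflexive (axiom T): no — c is not related to itself.
Transitive (axiom 4): yes — every two-step S-path is closed by a direct edge.
Euclidean (axiom 5): yes — any two successors of a common world are S-related.
So F validates K; D would additionally require S to be serial. The strongest is K.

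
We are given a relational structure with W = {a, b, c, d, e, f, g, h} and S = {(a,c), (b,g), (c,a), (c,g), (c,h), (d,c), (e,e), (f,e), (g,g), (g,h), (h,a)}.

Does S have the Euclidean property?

Euclidean: no — c S a and c S g, but not a S g.

No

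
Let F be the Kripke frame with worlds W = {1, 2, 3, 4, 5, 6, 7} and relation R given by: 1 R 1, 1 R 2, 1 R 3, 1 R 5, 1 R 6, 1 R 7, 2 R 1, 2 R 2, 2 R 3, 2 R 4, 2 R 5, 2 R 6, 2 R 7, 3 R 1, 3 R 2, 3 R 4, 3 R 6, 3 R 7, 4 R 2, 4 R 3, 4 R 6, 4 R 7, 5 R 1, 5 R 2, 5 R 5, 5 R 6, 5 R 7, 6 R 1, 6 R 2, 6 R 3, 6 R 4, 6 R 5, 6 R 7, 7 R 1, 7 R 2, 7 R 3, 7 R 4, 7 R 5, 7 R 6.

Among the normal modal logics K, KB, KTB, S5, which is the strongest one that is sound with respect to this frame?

Symmetric (axiom B): yes — every pair in R has its reverse in R.
Reflexive (axiom T): no — 3 is not related to itself.
Euclidean (axiom 5): no — 1 R 3 and 1 R 5, but not 3 R 5.
So F validates K, KB; KTB would additionally require R to be reflexive. The strongest is KB.

KB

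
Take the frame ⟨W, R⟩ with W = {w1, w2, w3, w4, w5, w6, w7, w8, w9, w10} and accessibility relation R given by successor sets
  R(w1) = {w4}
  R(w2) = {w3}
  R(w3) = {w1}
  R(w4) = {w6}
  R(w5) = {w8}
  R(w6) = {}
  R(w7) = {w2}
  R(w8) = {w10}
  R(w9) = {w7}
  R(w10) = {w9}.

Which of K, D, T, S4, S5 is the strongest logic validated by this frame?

Serial (axiom D): no — w6 has no R-successor.
Reflexive (axiom T): no — w1 is not related to itself.
Transitive (axiom 4): no — w1 R w4 and w4 R w6, but not w1 R w6.
Euclidean (axiom 5): no — w1 R w4 and w1 R w4, but not w4 R w4.
So F validates K; D would additionally require R to be serial. The strongest is K.

K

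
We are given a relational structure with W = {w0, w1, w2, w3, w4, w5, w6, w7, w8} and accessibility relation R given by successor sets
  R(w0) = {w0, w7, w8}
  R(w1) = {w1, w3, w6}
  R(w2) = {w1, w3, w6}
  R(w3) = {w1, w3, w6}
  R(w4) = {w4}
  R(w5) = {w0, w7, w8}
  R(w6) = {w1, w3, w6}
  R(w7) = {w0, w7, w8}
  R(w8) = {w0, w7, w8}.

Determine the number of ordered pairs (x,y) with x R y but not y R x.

6

Enumerating: (w2,w1), (w2,w3), (w2,w6), (w5,w0), (w5,w7), (w5,w8).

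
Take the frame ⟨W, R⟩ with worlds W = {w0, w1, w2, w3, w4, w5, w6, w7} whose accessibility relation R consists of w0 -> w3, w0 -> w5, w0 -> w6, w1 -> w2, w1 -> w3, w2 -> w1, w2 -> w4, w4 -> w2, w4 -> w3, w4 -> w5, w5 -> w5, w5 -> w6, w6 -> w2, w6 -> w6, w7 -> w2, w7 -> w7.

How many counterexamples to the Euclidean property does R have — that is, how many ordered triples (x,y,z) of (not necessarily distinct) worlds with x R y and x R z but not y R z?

Enumerating: (w0,w3,w3), (w0,w3,w5), (w0,w3,w6), (w0,w5,w3), (w0,w6,w3), (w0,w6,w5), (w1,w2,w2), (w1,w2,w3), (w1,w3,w2), (w1,w3,w3), (w2,w1,w1), (w2,w1,w4), … and 15 more.
Total: 27.

27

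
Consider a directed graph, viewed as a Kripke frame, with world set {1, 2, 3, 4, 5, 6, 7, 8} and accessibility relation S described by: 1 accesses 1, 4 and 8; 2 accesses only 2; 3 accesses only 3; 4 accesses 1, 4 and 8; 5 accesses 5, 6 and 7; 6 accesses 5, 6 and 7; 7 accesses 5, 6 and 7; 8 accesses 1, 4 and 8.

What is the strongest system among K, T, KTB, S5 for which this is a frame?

Reflexive (axiom T): yes — every world is S-related to itself.
Symmetric (axiom B): yes — every pair in S has its reverse in S.
Euclidean (axiom 5): yes — any two successors of a common world are S-related.
So F validates K, T, KTB, S5. The strongest is S5.

S5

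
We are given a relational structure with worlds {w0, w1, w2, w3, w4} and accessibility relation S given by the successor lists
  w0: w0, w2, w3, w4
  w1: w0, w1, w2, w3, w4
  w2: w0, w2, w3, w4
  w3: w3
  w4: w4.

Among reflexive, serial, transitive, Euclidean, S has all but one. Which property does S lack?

Euclidean

Reflexive: yes — every world is S-related to itself.
Serial: yes — every world has a successor (e.g. w0 S w0).
Transitive: yes — every two-step S-path is closed by a direct edge.
Euclidean: no — w0 S w3 and w0 S w2, but not w3 S w2.
Only Euclidean fails.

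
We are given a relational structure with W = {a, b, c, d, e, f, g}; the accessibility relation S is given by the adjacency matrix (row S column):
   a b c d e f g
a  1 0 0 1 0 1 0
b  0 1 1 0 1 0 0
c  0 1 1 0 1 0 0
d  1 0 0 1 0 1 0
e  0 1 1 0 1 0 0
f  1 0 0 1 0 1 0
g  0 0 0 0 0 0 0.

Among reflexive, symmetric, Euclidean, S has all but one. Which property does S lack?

Reflexive: no — g is not related to itself.
Symmetric: yes — every pair in S has its reverse in S.
Euclidean: yes — any two successors of a common world are S-related.
Only reflexive fails.

reflexive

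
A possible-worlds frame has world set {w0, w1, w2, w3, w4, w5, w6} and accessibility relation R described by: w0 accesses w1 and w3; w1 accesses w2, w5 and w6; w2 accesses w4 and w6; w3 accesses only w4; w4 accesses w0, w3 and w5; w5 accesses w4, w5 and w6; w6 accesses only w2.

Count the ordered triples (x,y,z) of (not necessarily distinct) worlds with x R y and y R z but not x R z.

22

Enumerating: (w0,w1,w2), (w0,w1,w5), (w0,w1,w6), (w0,w3,w4), (w1,w2,w4), (w1,w5,w4), (w2,w4,w0), (w2,w4,w3), (w2,w4,w5), (w2,w6,w2), (w3,w4,w0), (w3,w4,w3), … and 10 more.
Total: 22.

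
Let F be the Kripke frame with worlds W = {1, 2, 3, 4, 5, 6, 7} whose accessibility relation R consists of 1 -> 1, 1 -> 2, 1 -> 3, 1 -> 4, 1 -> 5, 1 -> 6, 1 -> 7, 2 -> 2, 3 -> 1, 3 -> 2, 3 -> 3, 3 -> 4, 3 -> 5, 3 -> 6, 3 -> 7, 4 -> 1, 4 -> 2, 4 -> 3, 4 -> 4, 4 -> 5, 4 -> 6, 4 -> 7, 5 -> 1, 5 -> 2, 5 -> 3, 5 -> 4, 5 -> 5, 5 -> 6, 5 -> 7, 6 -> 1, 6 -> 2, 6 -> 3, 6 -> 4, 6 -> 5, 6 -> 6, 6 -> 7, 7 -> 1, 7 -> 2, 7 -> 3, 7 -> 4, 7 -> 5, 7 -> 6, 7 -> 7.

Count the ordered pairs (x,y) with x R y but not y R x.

6

Enumerating: (1,2), (3,2), (4,2), (5,2), (6,2), (7,2).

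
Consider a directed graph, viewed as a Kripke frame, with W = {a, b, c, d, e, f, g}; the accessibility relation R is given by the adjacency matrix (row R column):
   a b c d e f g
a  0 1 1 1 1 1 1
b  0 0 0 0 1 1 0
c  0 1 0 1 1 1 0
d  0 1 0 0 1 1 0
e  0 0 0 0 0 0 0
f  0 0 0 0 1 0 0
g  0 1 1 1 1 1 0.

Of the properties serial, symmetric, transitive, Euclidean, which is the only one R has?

Serial: no — e has no R-successor.
Symmetric: no — a R b but not b R a.
Transitive: yes — every two-step R-path is closed by a direct edge.
Euclidean: no — a R b and a R c, but not b R c.
Only transitive holds.

transitive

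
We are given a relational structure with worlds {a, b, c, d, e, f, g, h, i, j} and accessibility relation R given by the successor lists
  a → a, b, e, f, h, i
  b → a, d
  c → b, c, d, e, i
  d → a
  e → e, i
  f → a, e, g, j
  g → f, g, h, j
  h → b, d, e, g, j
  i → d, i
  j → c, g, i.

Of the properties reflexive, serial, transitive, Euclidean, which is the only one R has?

serial

Reflexive: no — b is not related to itself.
Serial: yes — every world has a successor (e.g. a R a).
Transitive: no — a R b and b R d, but not a R d.
Euclidean: no — a R b and a R e, but not b R e.
Only serial holds.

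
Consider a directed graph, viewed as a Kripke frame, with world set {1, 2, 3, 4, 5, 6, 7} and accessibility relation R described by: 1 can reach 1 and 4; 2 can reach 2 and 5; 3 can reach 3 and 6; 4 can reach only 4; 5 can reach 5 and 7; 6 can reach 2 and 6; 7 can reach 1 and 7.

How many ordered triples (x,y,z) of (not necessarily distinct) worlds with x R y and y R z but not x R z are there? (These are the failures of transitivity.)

Enumerating: (2,5,7), (3,6,2), (5,7,1), (6,2,5), (7,1,4).

5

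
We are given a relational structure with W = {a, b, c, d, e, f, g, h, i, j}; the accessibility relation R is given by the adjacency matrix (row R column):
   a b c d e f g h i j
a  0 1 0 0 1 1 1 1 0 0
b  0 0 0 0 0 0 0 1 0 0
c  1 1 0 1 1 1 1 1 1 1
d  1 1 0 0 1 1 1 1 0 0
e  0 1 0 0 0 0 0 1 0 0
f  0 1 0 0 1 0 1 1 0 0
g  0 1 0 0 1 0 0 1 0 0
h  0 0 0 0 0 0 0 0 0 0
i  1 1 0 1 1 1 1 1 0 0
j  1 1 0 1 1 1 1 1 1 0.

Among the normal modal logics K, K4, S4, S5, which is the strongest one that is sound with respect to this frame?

K4

Transitive (axiom 4): yes — every two-step R-path is closed by a direct edge.
Reflexive (axiom T): no — a is not related to itself.
Euclidean (axiom 5): no — a R b and a R e, but not b R e.
So F validates K, K4; S4 would additionally require R to be reflexive. The strongest is K4.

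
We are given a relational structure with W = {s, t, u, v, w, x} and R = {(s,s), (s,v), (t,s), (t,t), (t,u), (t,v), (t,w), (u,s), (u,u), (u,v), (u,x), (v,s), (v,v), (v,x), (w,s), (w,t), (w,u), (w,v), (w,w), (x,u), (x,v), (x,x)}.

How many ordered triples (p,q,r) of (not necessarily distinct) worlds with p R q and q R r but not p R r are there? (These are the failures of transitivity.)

8

Enumerating: (s,v,x), (t,u,x), (t,v,x), (v,x,u), (w,u,x), (w,v,x), (x,u,s), (x,v,s).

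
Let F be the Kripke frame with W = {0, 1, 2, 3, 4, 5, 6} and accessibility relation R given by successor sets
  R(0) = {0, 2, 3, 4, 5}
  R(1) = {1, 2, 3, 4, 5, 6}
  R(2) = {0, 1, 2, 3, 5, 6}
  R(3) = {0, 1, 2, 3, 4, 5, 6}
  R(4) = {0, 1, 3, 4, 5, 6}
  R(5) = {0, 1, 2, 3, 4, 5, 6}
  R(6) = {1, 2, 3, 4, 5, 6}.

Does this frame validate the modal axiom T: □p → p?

By correspondence theory, T is valid on a frame iff R is reflexive.
Reflexive: yes — every world is R-related to itself.

Yes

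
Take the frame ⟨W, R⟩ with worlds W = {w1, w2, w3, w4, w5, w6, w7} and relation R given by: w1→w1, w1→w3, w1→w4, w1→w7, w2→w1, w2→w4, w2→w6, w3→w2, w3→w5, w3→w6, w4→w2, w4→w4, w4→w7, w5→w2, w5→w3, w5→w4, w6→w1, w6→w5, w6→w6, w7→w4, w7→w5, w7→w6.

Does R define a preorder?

No

Reflexive: no — w2 is not related to itself.
Transitive: no — w1 R w3 and w3 R w2, but not w1 R w2.
So R is not a preorder.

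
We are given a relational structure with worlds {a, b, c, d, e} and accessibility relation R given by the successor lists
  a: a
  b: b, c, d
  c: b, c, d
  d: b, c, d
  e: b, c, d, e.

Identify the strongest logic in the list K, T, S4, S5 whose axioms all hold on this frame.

S4

Reflexive (axiom T): yes — every world is R-related to itself.
Transitive (axiom 4): yes — every two-step R-path is closed by a direct edge.
Euclidean (axiom 5): no — e R b and e R e, but not b R e.
So F validates K, T, S4; S5 would additionally require R to be Euclidean. The strongest is S4.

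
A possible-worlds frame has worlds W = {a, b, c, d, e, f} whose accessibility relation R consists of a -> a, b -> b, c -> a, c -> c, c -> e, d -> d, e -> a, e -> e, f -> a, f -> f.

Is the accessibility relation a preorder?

Yes

Reflexive: yes — every world is R-related to itself.
Transitive: yes — every two-step R-path is closed by a direct edge.
So R is a preorder.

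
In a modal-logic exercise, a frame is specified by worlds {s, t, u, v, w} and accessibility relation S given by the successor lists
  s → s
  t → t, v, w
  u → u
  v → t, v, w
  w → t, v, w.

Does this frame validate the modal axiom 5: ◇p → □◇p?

The schema 5 characterises exactly the Euclidean frames.
Euclidean: yes — any two successors of a common world are S-related.

Yes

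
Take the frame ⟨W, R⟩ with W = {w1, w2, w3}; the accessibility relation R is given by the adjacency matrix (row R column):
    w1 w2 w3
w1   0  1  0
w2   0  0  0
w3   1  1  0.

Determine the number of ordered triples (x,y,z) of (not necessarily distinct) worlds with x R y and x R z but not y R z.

Enumerating: (w1,w2,w2), (w3,w1,w1), (w3,w2,w1), (w3,w2,w2).

4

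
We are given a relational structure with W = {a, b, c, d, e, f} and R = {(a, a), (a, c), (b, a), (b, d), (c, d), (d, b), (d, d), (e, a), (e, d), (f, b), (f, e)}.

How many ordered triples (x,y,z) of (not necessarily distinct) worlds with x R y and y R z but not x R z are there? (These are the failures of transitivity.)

Enumerating: (a,c,d), (b,a,c), (b,d,b), (c,d,b), (d,b,a), (e,a,c), (e,d,b), (f,b,a), (f,b,d), (f,e,a), (f,e,d).

11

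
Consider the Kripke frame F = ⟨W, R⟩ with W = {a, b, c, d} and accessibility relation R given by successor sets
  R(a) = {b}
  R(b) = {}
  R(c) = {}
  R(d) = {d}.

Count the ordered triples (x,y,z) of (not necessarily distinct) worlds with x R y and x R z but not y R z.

1

Enumerating: (a,b,b).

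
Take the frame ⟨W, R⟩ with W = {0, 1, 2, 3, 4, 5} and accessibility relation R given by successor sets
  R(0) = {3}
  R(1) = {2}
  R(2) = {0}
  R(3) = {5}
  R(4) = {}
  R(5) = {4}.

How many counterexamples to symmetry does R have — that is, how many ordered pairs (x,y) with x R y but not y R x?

5

Enumerating: (0,3), (1,2), (2,0), (3,5), (5,4).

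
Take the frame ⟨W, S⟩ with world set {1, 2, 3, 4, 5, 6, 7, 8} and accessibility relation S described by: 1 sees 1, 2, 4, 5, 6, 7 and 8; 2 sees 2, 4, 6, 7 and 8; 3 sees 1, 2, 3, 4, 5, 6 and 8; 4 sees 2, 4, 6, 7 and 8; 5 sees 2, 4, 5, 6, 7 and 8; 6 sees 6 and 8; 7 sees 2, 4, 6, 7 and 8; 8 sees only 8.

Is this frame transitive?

Transitive: no — 3 S 1 and 1 S 7, but not 3 S 7.

No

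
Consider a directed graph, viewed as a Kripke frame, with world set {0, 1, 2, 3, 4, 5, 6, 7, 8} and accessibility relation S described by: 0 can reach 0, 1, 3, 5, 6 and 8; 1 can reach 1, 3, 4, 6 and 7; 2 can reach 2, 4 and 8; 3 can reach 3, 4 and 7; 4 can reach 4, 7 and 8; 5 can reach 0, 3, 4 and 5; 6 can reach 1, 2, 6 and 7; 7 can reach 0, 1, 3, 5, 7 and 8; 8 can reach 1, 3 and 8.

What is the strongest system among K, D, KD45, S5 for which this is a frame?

Serial (axiom D): yes — every world has a successor (e.g. 0 S 0).
Euclidean (axiom 5): no — 0 S 1 and 0 S 5, but not 1 S 5.
Transitive (axiom 4): no — 0 S 1 and 1 S 4, but not 0 S 4.
Reflexive (axiom T): yes — every world is S-related to itself.
So F validates K, D; KD45 would additionally require S to be Euclidean and transitive. The strongest is D.

D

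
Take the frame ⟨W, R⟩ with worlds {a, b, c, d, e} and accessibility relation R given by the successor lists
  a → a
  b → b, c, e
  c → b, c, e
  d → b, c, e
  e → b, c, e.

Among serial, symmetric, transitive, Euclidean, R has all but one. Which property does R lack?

symmetric

Serial: yes — every world has a successor (e.g. a R a).
Symmetric: no — d R b but not b R d.
Transitive: yes — every two-step R-path is closed by a direct edge.
Euclidean: yes — any two successors of a common world are R-related.
Only symmetric fails.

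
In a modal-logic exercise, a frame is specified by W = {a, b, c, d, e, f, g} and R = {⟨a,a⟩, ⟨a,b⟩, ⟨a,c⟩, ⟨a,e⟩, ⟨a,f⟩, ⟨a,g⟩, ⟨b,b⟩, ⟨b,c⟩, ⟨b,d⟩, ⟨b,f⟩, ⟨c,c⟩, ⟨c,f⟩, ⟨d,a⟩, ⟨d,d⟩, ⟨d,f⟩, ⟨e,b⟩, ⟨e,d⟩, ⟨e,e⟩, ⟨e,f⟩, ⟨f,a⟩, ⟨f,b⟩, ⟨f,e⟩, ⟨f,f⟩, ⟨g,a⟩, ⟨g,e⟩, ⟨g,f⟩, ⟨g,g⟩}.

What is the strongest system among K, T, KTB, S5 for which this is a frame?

Reflexive (axiom T): yes — every world is R-related to itself.
Symmetric (axiom B): no — a R b but not b R a.
Euclidean (axiom 5): no — a R b and a R e, but not b R e.
So F validates K, T; KTB would additionally require R to be symmetric. The strongest is T.

T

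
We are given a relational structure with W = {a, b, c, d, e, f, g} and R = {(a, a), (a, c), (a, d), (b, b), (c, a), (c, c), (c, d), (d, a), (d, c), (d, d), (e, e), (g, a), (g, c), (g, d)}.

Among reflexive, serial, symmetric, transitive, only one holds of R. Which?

transitive

Reflexive: no — f is not related to itself.
Serial: no — f has no R-successor.
Symmetric: no — g R a but not a R g.
Transitive: yes — every two-step R-path is closed by a direct edge.
Only transitive holds.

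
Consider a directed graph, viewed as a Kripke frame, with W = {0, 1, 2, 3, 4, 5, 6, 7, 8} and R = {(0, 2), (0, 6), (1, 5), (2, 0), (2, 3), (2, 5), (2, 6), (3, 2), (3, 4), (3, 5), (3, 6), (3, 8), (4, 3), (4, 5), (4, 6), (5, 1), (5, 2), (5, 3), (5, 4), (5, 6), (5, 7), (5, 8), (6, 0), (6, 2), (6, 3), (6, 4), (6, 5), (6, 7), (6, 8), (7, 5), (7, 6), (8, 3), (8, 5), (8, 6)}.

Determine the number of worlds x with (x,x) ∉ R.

9

Enumerating: 0, 1, 2, 3, 4, 5, 6, 7, 8.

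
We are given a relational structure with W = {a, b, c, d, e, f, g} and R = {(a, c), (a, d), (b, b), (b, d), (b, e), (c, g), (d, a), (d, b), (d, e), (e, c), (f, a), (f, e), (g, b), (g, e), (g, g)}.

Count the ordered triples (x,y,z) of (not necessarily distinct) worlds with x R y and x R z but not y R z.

24

Enumerating: (a,c,c), (a,c,d), (a,d,c), (a,d,d), (b,d,d), (b,e,b), (b,e,d), (b,e,e), (d,a,a), (d,a,b), (d,a,e), (d,b,a), … and 12 more.
Total: 24.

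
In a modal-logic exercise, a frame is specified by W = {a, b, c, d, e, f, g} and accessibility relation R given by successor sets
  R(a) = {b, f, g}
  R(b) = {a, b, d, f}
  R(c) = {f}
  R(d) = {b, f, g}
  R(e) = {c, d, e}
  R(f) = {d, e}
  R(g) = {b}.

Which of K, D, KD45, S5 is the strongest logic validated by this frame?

Serial (axiom D): yes — every world has a successor (e.g. a R b).
Euclidean (axiom 5): no — a R b and a R g, but not b R g.
Transitive (axiom 4): no — a R b and b R d, but not a R d.
Reflexive (axiom T): no — a is not related to itself.
So F validates K, D; KD45 would additionally require R to be Euclidean and transitive. The strongest is D.

D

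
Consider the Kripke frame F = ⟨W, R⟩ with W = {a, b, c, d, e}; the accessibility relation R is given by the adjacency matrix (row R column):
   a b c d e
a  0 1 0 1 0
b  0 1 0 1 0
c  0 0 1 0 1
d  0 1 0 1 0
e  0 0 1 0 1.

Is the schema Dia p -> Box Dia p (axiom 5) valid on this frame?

Yes

Axiom 5 corresponds to the accessibility relation being Euclidean.
Euclidean: yes — any two successors of a common world are R-related.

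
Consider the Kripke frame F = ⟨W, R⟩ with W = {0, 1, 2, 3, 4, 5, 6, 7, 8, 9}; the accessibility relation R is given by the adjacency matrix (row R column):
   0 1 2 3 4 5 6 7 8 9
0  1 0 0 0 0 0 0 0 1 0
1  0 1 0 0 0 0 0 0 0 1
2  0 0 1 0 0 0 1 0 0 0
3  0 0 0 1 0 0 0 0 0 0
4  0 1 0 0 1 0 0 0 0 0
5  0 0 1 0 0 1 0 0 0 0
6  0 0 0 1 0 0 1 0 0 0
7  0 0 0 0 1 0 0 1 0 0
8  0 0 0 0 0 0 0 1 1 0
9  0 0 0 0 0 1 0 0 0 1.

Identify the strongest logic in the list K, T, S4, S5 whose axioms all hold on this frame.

T

Reflexive (axiom T): yes — every world is R-related to itself.
Transitive (axiom 4): no — 0 R 8 and 8 R 7, but not 0 R 7.
Euclidean (axiom 5): no — 0 R 8 and 0 R 0, but not 8 R 0.
So F validates K, T; S4 would additionally require R to be transitive. The strongest is T.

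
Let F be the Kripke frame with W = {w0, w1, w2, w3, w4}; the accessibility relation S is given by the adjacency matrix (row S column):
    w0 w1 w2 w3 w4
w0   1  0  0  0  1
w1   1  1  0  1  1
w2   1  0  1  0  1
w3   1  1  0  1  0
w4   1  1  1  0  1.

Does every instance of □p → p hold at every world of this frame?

Axiom T corresponds to the accessibility relation being reflexive.
Reflexive: yes — every world is S-related to itself.

Yes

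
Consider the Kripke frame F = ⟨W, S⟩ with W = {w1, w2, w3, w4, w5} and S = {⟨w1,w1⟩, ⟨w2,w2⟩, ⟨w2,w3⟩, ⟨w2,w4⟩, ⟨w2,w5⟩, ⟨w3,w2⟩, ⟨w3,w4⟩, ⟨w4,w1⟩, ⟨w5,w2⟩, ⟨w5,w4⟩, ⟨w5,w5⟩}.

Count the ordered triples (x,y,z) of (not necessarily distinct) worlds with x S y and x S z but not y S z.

Enumerating: (w2,w3,w3), (w2,w3,w5), (w2,w4,w2), (w2,w4,w3), (w2,w4,w4), (w2,w4,w5), (w2,w5,w3), (w3,w4,w2), (w3,w4,w4), (w5,w4,w2), (w5,w4,w4), (w5,w4,w5).

12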